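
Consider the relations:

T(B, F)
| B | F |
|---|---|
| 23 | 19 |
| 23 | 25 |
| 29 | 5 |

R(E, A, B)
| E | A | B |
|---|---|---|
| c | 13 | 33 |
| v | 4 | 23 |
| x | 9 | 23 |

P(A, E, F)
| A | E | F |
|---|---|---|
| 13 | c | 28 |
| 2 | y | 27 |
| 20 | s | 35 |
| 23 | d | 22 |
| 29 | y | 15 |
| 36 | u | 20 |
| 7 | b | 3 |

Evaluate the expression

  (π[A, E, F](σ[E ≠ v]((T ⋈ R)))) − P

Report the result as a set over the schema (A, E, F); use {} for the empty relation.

T ⋈ R (natural join on B): {(23, 19, v, 4), (23, 19, x, 9), (23, 25, v, 4), (23, 25, x, 9)}
Filtering on E ≠ v leaves {(23, 19, x, 9), (23, 25, x, 9)}.
Keep only column(s) A, E, F: {(9, x, 19), (9, x, 25)}
Taking the difference: {(9, x, 19), (9, x, 25)}

{(9, x, 19), (9, x, 25)}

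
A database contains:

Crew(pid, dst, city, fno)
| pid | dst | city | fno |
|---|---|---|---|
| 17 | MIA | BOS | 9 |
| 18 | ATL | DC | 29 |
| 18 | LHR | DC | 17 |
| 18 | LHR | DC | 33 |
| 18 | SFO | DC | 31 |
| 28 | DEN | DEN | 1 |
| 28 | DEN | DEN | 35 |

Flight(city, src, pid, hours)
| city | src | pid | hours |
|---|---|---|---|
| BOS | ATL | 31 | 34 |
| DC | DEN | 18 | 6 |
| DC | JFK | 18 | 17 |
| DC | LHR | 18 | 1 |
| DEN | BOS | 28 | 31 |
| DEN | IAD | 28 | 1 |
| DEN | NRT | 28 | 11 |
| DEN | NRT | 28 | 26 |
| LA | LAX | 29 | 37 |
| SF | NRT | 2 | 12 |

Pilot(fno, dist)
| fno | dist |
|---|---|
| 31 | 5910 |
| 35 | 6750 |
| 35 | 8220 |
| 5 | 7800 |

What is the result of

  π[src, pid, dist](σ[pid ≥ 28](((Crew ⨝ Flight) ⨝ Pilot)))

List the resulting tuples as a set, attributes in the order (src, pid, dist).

{(BOS, 28, 6750), (BOS, 28, 8220), (IAD, 28, 6750), (IAD, 28, 8220), (NRT, 28, 6750), (NRT, 28, 8220)}

Crew ⋈ Flight (natural join on pid, city): {(18, ATL, DC, 29, DEN, 6), (18, ATL, DC, 29, JFK, 17), (18, ATL, DC, 29, LHR, 1), (18, LHR, DC, 17, DEN, 6), (18, LHR, DC, 17, JFK, 17), (18, LHR, DC, 17, LHR, 1), (18, LHR, DC, 33, DEN, 6), (18, LHR, DC, 33, JFK, 17), (18, LHR, DC, 33, LHR, 1), (18, SFO, DC, 31, DEN, 6), (18, SFO, DC, 31, JFK, 17), (18, SFO, DC, 31, LHR, 1), (28, DEN, DEN, 1, BOS, 31), (28, DEN, DEN, 1, IAD, 1), (28, DEN, DEN, 1, NRT, 11), (28, DEN, DEN, 1, NRT, 26), (28, DEN, DEN, 35, BOS, 31), (28, DEN, DEN, 35, IAD, 1), (28, DEN, DEN, 35, NRT, 11), (28, DEN, DEN, 35, NRT, 26)}
(Crew ⨝ Flight) ⋈ Pilot (natural join on fno): {(18, SFO, DC, 31, DEN, 6, 5910), (18, SFO, DC, 31, JFK, 17, 5910), (18, SFO, DC, 31, LHR, 1, 5910), (28, DEN, DEN, 35, BOS, 31, 6750), (28, DEN, DEN, 35, BOS, 31, 8220), (28, DEN, DEN, 35, IAD, 1, 6750), (28, DEN, DEN, 35, IAD, 1, 8220), (28, DEN, DEN, 35, NRT, 11, 6750), (28, DEN, DEN, 35, NRT, 11, 8220), (28, DEN, DEN, 35, NRT, 26, 6750), (28, DEN, DEN, 35, NRT, 26, 8220)}
Apply σ_{pid ≥ 28}; surviving tuples: {(28, DEN, DEN, 35, BOS, 31, 6750), (28, DEN, DEN, 35, BOS, 31, 8220), (28, DEN, DEN, 35, IAD, 1, 6750), (28, DEN, DEN, 35, IAD, 1, 8220), (28, DEN, DEN, 35, NRT, 11, 6750), (28, DEN, DEN, 35, NRT, 11, 8220), (28, DEN, DEN, 35, NRT, 26, 6750), (28, DEN, DEN, 35, NRT, 26, 8220)}
π_{src, pid, dist} gives {(BOS, 28, 6750), (BOS, 28, 8220), (IAD, 28, 6750), (IAD, 28, 8220), (NRT, 28, 6750), (NRT, 28, 8220)} (2 duplicate(s) eliminated).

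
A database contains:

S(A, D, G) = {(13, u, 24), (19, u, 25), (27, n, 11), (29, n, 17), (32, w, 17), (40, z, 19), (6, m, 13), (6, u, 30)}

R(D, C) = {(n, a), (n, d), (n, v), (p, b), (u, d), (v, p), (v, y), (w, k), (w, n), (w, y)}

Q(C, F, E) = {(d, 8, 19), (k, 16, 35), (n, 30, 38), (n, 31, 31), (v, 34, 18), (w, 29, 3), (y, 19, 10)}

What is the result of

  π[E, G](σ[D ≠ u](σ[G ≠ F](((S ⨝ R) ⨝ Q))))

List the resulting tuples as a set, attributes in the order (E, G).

S ⋈ R (natural join on D): {(13, u, 24, d), (19, u, 25, d), (27, n, 11, a), (27, n, 11, d), (27, n, 11, v), (29, n, 17, a), (29, n, 17, d), (29, n, 17, v), (32, w, 17, k), (32, w, 17, n), (32, w, 17, y), (6, u, 30, d)}
(S ⨝ R) ⋈ Q (natural join on C): {(13, u, 24, d, 8, 19), (19, u, 25, d, 8, 19), (27, n, 11, d, 8, 19), (27, n, 11, v, 34, 18), (29, n, 17, d, 8, 19), (29, n, 17, v, 34, 18), (32, w, 17, k, 16, 35), (32, w, 17, n, 30, 38), (32, w, 17, n, 31, 31), (32, w, 17, y, 19, 10), (6, u, 30, d, 8, 19)}
Filtering on G ≠ F leaves {(13, u, 24, d, 8, 19), (19, u, 25, d, 8, 19), (27, n, 11, d, 8, 19), (27, n, 11, v, 34, 18), (29, n, 17, d, 8, 19), (29, n, 17, v, 34, 18), (32, w, 17, k, 16, 35), (32, w, 17, n, 30, 38), (32, w, 17, n, 31, 31), (32, w, 17, y, 19, 10), (6, u, 30, d, 8, 19)}.
Filtering on D ≠ u leaves {(27, n, 11, d, 8, 19), (27, n, 11, v, 34, 18), (29, n, 17, d, 8, 19), (29, n, 17, v, 34, 18), (32, w, 17, k, 16, 35), (32, w, 17, n, 30, 38), (32, w, 17, n, 31, 31), (32, w, 17, y, 19, 10)}.
Projecting to E, G: {(10, 17), (18, 11), (18, 17), (19, 11), (19, 17), (31, 17), (35, 17), (38, 17)}

{(10, 17), (18, 11), (18, 17), (19, 11), (19, 17), (31, 17), (35, 17), (38, 17)}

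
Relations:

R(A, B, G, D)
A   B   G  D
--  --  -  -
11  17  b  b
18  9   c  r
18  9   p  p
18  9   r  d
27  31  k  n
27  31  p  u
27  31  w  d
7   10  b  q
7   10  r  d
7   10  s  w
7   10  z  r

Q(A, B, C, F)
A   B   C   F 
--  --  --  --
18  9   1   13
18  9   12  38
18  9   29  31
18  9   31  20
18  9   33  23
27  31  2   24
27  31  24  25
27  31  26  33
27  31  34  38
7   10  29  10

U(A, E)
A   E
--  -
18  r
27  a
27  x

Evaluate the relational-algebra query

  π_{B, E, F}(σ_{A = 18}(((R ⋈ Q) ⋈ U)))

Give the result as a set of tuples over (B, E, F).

{(9, r, 13), (9, r, 20), (9, r, 23), (9, r, 31), (9, r, 38)}

Joining R and Q on A, B yields {(18, 9, c, r, 1, 13), (18, 9, c, r, 12, 38), (18, 9, c, r, 29, 31), (18, 9, c, r, 31, 20), (18, 9, c, r, 33, 23), (18, 9, p, p, 1, 13), (18, 9, p, p, 12, 38), (18, 9, p, p, 29, 31), (18, 9, p, p, 31, 20), (18, 9, p, p, 33, 23), (18, 9, r, d, 1, 13), (18, 9, r, d, 12, 38), (18, 9, r, d, 29, 31), (18, 9, r, d, 31, 20), (18, 9, r, d, 33, 23), (27, 31, k, n, 2, 24), (27, 31, k, n, 24, 25), (27, 31, k, n, 26, 33), (27, 31, k, n, 34, 38), (27, 31, p, u, 2, 24), (27, 31, p, u, 24, 25), (27, 31, p, u, 26, 33), (27, 31, p, u, 34, 38), (27, 31, w, d, 2, 24), (27, 31, w, d, 24, 25), (27, 31, w, d, 26, 33), (27, 31, w, d, 34, 38), (7, 10, b, q, 29, 10), (7, 10, r, d, 29, 10), (7, 10, s, w, 29, 10), (7, 10, z, r, 29, 10)}.
Joining (R ⋈ Q) and U on A yields {(18, 9, c, r, 1, 13, r), (18, 9, c, r, 12, 38, r), (18, 9, c, r, 29, 31, r), (18, 9, c, r, 31, 20, r), (18, 9, c, r, 33, 23, r), (18, 9, p, p, 1, 13, r), (18, 9, p, p, 12, 38, r), (18, 9, p, p, 29, 31, r), (18, 9, p, p, 31, 20, r), (18, 9, p, p, 33, 23, r), (18, 9, r, d, 1, 13, r), (18, 9, r, d, 12, 38, r), (18, 9, r, d, 29, 31, r), (18, 9, r, d, 31, 20, r), (18, 9, r, d, 33, 23, r), (27, 31, k, n, 2, 24, a), (27, 31, k, n, 2, 24, x), (27, 31, k, n, 24, 25, a), (27, 31, k, n, 24, 25, x), (27, 31, k, n, 26, 33, a), (27, 31, k, n, 26, 33, x), (27, 31, k, n, 34, 38, a), (27, 31, k, n, 34, 38, x), (27, 31, p, u, 2, 24, a), (27, 31, p, u, 2, 24, x), (27, 31, p, u, 24, 25, a), (27, 31, p, u, 24, 25, x), (27, 31, p, u, 26, 33, a), (27, 31, p, u, 26, 33, x), (27, 31, p, u, 34, 38, a), (27, 31, p, u, 34, 38, x), (27, 31, w, d, 2, 24, a), (27, 31, w, d, 2, 24, x), (27, 31, w, d, 24, 25, a), (27, 31, w, d, 24, 25, x), (27, 31, w, d, 26, 33, a), (27, 31, w, d, 26, 33, x), (27, 31, w, d, 34, 38, a), (27, 31, w, d, 34, 38, x)}.
Selection A = 18: {(18, 9, c, r, 1, 13, r), (18, 9, c, r, 12, 38, r), (18, 9, c, r, 29, 31, r), (18, 9, c, r, 31, 20, r), (18, 9, c, r, 33, 23, r), (18, 9, p, p, 1, 13, r), (18, 9, p, p, 12, 38, r), (18, 9, p, p, 29, 31, r), (18, 9, p, p, 31, 20, r), (18, 9, p, p, 33, 23, r), (18, 9, r, d, 1, 13, r), (18, 9, r, d, 12, 38, r), (18, 9, r, d, 29, 31, r), (18, 9, r, d, 31, 20, r), (18, 9, r, d, 33, 23, r)}
π_{B, E, F} gives {(9, r, 13), (9, r, 20), (9, r, 23), (9, r, 31), (9, r, 38)} (10 duplicate(s) eliminated).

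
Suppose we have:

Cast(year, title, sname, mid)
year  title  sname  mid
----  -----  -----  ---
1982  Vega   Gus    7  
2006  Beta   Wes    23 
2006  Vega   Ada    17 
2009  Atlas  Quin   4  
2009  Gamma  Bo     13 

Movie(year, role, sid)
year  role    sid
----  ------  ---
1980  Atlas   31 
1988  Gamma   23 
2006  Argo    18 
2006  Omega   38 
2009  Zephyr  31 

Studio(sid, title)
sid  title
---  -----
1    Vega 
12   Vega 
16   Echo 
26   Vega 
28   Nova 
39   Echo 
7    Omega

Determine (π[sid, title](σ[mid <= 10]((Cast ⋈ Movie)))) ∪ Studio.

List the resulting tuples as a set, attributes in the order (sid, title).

Joining Cast and Movie on year yields {(2006, Beta, Wes, 23, Argo, 18), (2006, Beta, Wes, 23, Omega, 38), (2006, Vega, Ada, 17, Argo, 18), (2006, Vega, Ada, 17, Omega, 38), (2009, Atlas, Quin, 4, Zephyr, 31), (2009, Gamma, Bo, 13, Zephyr, 31)}.
Selection mid <= 10: {(2009, Atlas, Quin, 4, Zephyr, 31)}
π[sid, title]: project onto (sid, title) → {(31, Atlas)}
Set union of the two operands is {(1, Vega), (12, Vega), (16, Echo), (26, Vega), (28, Nova), (31, Atlas), (39, Echo), (7, Omega)}.

{(1, Vega), (12, Vega), (16, Echo), (26, Vega), (28, Nova), (31, Atlas), (39, Echo), (7, Omega)}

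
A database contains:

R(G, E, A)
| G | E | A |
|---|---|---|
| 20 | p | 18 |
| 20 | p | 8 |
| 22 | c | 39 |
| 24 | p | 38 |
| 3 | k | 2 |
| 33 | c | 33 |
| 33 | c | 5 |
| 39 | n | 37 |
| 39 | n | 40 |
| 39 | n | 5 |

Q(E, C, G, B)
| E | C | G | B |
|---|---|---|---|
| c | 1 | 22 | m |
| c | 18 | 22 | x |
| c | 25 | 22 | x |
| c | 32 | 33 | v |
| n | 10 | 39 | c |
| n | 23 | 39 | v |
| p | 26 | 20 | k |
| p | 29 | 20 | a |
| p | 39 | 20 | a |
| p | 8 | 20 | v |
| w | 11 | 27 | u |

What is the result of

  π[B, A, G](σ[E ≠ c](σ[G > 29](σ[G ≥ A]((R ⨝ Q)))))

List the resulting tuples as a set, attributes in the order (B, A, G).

Natural join on G, E: {(20, p, 18, 26, k), (20, p, 18, 29, a), (20, p, 18, 39, a), (20, p, 18, 8, v), (20, p, 8, 26, k), (20, p, 8, 29, a), (20, p, 8, 39, a), (20, p, 8, 8, v), (22, c, 39, 1, m), (22, c, 39, 18, x), (22, c, 39, 25, x), (33, c, 33, 32, v), (33, c, 5, 32, v), (39, n, 37, 10, c), (39, n, 37, 23, v), (39, n, 40, 10, c), (39, n, 40, 23, v), (39, n, 5, 10, c), (39, n, 5, 23, v)}
σ[G ≥ A]: keep tuples satisfying G ≥ A → {(20, p, 18, 26, k), (20, p, 18, 29, a), (20, p, 18, 39, a), (20, p, 18, 8, v), (20, p, 8, 26, k), (20, p, 8, 29, a), (20, p, 8, 39, a), (20, p, 8, 8, v), (33, c, 33, 32, v), (33, c, 5, 32, v), (39, n, 37, 10, c), (39, n, 37, 23, v), (39, n, 5, 10, c), (39, n, 5, 23, v)}
σ[G > 29]: keep tuples satisfying G > 29 → {(33, c, 33, 32, v), (33, c, 5, 32, v), (39, n, 37, 10, c), (39, n, 37, 23, v), (39, n, 5, 10, c), (39, n, 5, 23, v)}
σ[E ≠ c]: keep tuples satisfying E ≠ c → {(39, n, 37, 10, c), (39, n, 37, 23, v), (39, n, 5, 10, c), (39, n, 5, 23, v)}
π[B, A, G]: project onto (B, A, G) → {(c, 37, 39), (c, 5, 39), (v, 37, 39), (v, 5, 39)}

{(c, 37, 39), (c, 5, 39), (v, 37, 39), (v, 5, 39)}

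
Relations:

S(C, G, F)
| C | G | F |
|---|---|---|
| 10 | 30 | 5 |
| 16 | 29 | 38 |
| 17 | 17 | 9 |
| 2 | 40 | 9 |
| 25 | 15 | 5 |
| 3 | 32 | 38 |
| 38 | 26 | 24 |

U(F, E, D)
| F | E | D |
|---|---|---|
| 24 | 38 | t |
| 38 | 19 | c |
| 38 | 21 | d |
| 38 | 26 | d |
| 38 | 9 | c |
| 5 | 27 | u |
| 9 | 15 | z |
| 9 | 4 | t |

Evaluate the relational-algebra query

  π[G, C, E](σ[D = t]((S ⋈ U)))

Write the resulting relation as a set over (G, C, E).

{(17, 17, 4), (26, 38, 38), (40, 2, 4)}

Natural join on F: {(10, 30, 5, 27, u), (16, 29, 38, 19, c), (16, 29, 38, 21, d), (16, 29, 38, 26, d), (16, 29, 38, 9, c), (17, 17, 9, 15, z), (17, 17, 9, 4, t), (2, 40, 9, 15, z), (2, 40, 9, 4, t), (25, 15, 5, 27, u), (3, 32, 38, 19, c), (3, 32, 38, 21, d), (3, 32, 38, 26, d), (3, 32, 38, 9, c), (38, 26, 24, 38, t)}
Filtering on D = t leaves {(17, 17, 9, 4, t), (2, 40, 9, 4, t), (38, 26, 24, 38, t)}.
π_{G, C, E} gives {(17, 17, 4), (26, 38, 38), (40, 2, 4)}.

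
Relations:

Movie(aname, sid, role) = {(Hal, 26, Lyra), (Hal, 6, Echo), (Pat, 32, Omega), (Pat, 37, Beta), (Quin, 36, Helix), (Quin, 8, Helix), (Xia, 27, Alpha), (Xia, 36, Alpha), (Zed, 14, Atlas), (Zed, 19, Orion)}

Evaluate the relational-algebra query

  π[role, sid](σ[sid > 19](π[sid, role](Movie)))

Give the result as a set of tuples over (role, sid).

{(Alpha, 27), (Alpha, 36), (Beta, 37), (Helix, 36), (Lyra, 26), (Omega, 32)}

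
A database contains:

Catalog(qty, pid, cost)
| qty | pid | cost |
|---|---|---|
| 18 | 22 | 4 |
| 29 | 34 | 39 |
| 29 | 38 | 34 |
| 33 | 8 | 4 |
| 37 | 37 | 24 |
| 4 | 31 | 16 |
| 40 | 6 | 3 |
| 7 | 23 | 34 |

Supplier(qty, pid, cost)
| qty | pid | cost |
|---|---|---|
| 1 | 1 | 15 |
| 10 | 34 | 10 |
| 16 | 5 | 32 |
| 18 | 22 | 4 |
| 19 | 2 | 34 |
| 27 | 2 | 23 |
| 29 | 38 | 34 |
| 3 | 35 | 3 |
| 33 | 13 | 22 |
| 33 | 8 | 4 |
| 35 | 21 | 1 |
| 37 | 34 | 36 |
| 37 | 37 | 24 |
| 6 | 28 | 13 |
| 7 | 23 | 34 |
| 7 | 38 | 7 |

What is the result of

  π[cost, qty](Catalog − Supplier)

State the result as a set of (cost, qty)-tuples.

{(16, 4), (3, 40), (39, 29)}

Set difference of the two operands is {(29, 34, 39), (4, 31, 16), (40, 6, 3)}.
Projecting to cost, qty: {(16, 4), (3, 40), (39, 29)}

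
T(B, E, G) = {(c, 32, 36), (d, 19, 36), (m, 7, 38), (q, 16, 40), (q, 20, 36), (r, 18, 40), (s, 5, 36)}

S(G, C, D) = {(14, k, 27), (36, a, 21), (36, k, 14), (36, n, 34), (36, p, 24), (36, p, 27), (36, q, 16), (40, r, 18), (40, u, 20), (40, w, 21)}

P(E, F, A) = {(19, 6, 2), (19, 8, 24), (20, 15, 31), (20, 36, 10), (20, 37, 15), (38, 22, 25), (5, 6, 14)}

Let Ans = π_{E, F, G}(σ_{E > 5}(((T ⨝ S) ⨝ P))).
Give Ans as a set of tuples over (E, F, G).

Natural join on G: {(c, 32, 36, a, 21), (c, 32, 36, k, 14), (c, 32, 36, n, 34), (c, 32, 36, p, 24), (c, 32, 36, p, 27), (c, 32, 36, q, 16), (d, 19, 36, a, 21), (d, 19, 36, k, 14), (d, 19, 36, n, 34), (d, 19, 36, p, 24), (d, 19, 36, p, 27), (d, 19, 36, q, 16), (q, 16, 40, r, 18), (q, 16, 40, u, 20), (q, 16, 40, w, 21), (q, 20, 36, a, 21), (q, 20, 36, k, 14), (q, 20, 36, n, 34), (q, 20, 36, p, 24), (q, 20, 36, p, 27), (q, 20, 36, q, 16), (r, 18, 40, r, 18), (r, 18, 40, u, 20), (r, 18, 40, w, 21), (s, 5, 36, a, 21), (s, 5, 36, k, 14), (s, 5, 36, n, 34), (s, 5, 36, p, 24), (s, 5, 36, p, 27), (s, 5, 36, q, 16)}
Natural join on E: {(d, 19, 36, a, 21, 6, 2), (d, 19, 36, a, 21, 8, 24), (d, 19, 36, k, 14, 6, 2), (d, 19, 36, k, 14, 8, 24), (d, 19, 36, n, 34, 6, 2), (d, 19, 36, n, 34, 8, 24), (d, 19, 36, p, 24, 6, 2), (d, 19, 36, p, 24, 8, 24), (d, 19, 36, p, 27, 6, 2), (d, 19, 36, p, 27, 8, 24), (d, 19, 36, q, 16, 6, 2), (d, 19, 36, q, 16, 8, 24), (q, 20, 36, a, 21, 15, 31), (q, 20, 36, a, 21, 36, 10), (q, 20, 36, a, 21, 37, 15), (q, 20, 36, k, 14, 15, 31), (q, 20, 36, k, 14, 36, 10), (q, 20, 36, k, 14, 37, 15), (q, 20, 36, n, 34, 15, 31), (q, 20, 36, n, 34, 36, 10), (q, 20, 36, n, 34, 37, 15), (q, 20, 36, p, 24, 15, 31), (q, 20, 36, p, 24, 36, 10), (q, 20, 36, p, 24, 37, 15), (q, 20, 36, p, 27, 15, 31), (q, 20, 36, p, 27, 36, 10), (q, 20, 36, p, 27, 37, 15), (q, 20, 36, q, 16, 15, 31), (q, 20, 36, q, 16, 36, 10), (q, 20, 36, q, 16, 37, 15), (s, 5, 36, a, 21, 6, 14), (s, 5, 36, k, 14, 6, 14), (s, 5, 36, n, 34, 6, 14), (s, 5, 36, p, 24, 6, 14), (s, 5, 36, p, 27, 6, 14), (s, 5, 36, q, 16, 6, 14)}
Selection E > 5: {(d, 19, 36, a, 21, 6, 2), (d, 19, 36, a, 21, 8, 24), (d, 19, 36, k, 14, 6, 2), (d, 19, 36, k, 14, 8, 24), (d, 19, 36, n, 34, 6, 2), (d, 19, 36, n, 34, 8, 24), (d, 19, 36, p, 24, 6, 2), (d, 19, 36, p, 24, 8, 24), (d, 19, 36, p, 27, 6, 2), (d, 19, 36, p, 27, 8, 24), (d, 19, 36, q, 16, 6, 2), (d, 19, 36, q, 16, 8, 24), (q, 20, 36, a, 21, 15, 31), (q, 20, 36, a, 21, 36, 10), (q, 20, 36, a, 21, 37, 15), (q, 20, 36, k, 14, 15, 31), (q, 20, 36, k, 14, 36, 10), (q, 20, 36, k, 14, 37, 15), (q, 20, 36, n, 34, 15, 31), (q, 20, 36, n, 34, 36, 10), (q, 20, 36, n, 34, 37, 15), (q, 20, 36, p, 24, 15, 31), (q, 20, 36, p, 24, 36, 10), (q, 20, 36, p, 24, 37, 15), (q, 20, 36, p, 27, 15, 31), (q, 20, 36, p, 27, 36, 10), (q, 20, 36, p, 27, 37, 15), (q, 20, 36, q, 16, 15, 31), (q, 20, 36, q, 16, 36, 10), (q, 20, 36, q, 16, 37, 15)}
Keep only column(s) E, F, G (25 duplicate(s) eliminated): {(19, 6, 36), (19, 8, 36), (20, 15, 36), (20, 36, 36), (20, 37, 36)}

{(19, 6, 36), (19, 8, 36), (20, 15, 36), (20, 36, 36), (20, 37, 36)}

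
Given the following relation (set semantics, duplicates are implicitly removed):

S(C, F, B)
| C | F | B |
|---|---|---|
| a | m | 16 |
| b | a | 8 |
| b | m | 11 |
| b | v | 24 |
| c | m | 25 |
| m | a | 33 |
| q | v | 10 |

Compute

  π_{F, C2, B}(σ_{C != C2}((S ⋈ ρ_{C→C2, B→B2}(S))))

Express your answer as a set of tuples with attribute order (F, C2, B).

{(a, b, 33), (a, m, 8), (m, a, 11), (m, a, 25), (m, b, 16), (m, b, 25), (m, c, 11), (m, c, 16), (v, b, 10), (v, q, 24)}

ρ[C→C2, B→B2]: schema becomes (C2, F, B2); tuples unchanged.
Natural join on F: {(a, m, 16, a, 16), (a, m, 16, b, 11), (a, m, 16, c, 25), (b, a, 8, b, 8), (b, a, 8, m, 33), (b, m, 11, a, 16), (b, m, 11, b, 11), (b, m, 11, c, 25), (b, v, 24, b, 24), (b, v, 24, q, 10), (c, m, 25, a, 16), (c, m, 25, b, 11), (c, m, 25, c, 25), (m, a, 33, b, 8), (m, a, 33, m, 33), (q, v, 10, b, 24), (q, v, 10, q, 10)}
Selection C != C2: {(a, m, 16, b, 11), (a, m, 16, c, 25), (b, a, 8, m, 33), (b, m, 11, a, 16), (b, m, 11, c, 25), (b, v, 24, q, 10), (c, m, 25, a, 16), (c, m, 25, b, 11), (m, a, 33, b, 8), (q, v, 10, b, 24)}
Keep only column(s) F, C2, B: {(a, b, 33), (a, m, 8), (m, a, 11), (m, a, 25), (m, b, 16), (m, b, 25), (m, c, 11), (m, c, 16), (v, b, 10), (v, q, 24)}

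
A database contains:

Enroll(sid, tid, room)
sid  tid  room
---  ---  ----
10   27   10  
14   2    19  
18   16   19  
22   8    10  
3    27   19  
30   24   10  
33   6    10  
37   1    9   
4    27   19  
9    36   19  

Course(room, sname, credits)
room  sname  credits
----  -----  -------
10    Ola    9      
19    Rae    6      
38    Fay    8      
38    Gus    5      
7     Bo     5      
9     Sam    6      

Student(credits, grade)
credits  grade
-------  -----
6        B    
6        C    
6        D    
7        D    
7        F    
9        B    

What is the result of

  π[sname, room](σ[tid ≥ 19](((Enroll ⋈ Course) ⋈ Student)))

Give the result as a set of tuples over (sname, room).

{(Ola, 10), (Rae, 19)}

Joining Enroll and Course on room yields {(10, 27, 10, Ola, 9), (14, 2, 19, Rae, 6), (18, 16, 19, Rae, 6), (22, 8, 10, Ola, 9), (3, 27, 19, Rae, 6), (30, 24, 10, Ola, 9), (33, 6, 10, Ola, 9), (37, 1, 9, Sam, 6), (4, 27, 19, Rae, 6), (9, 36, 19, Rae, 6)}.
Joining (Enroll ⋈ Course) and Student on credits yields {(10, 27, 10, Ola, 9, B), (14, 2, 19, Rae, 6, B), (14, 2, 19, Rae, 6, C), (14, 2, 19, Rae, 6, D), (18, 16, 19, Rae, 6, B), (18, 16, 19, Rae, 6, C), (18, 16, 19, Rae, 6, D), (22, 8, 10, Ola, 9, B), (3, 27, 19, Rae, 6, B), (3, 27, 19, Rae, 6, C), (3, 27, 19, Rae, 6, D), (30, 24, 10, Ola, 9, B), (33, 6, 10, Ola, 9, B), (37, 1, 9, Sam, 6, B), (37, 1, 9, Sam, 6, C), (37, 1, 9, Sam, 6, D), (4, 27, 19, Rae, 6, B), (4, 27, 19, Rae, 6, C), (4, 27, 19, Rae, 6, D), (9, 36, 19, Rae, 6, B), (9, 36, 19, Rae, 6, C), (9, 36, 19, Rae, 6, D)}.
Apply σ_{tid ≥ 19}; surviving tuples: {(10, 27, 10, Ola, 9, B), (3, 27, 19, Rae, 6, B), (3, 27, 19, Rae, 6, C), (3, 27, 19, Rae, 6, D), (30, 24, 10, Ola, 9, B), (4, 27, 19, Rae, 6, B), (4, 27, 19, Rae, 6, C), (4, 27, 19, Rae, 6, D), (9, 36, 19, Rae, 6, B), (9, 36, 19, Rae, 6, C), (9, 36, 19, Rae, 6, D)}
Projecting to sname, room (9 duplicate(s) eliminated): {(Ola, 10), (Rae, 19)}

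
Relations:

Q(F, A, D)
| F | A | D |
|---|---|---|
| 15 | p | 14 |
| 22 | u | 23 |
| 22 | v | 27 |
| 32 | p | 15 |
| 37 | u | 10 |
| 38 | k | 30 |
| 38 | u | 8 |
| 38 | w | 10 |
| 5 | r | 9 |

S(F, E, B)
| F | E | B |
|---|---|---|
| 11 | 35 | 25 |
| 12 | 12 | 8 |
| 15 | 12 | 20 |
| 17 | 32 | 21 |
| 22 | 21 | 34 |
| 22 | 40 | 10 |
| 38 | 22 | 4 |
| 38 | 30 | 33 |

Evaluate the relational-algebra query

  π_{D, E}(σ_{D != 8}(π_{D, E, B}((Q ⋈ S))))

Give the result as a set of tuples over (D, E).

Joining Q and S on F yields {(15, p, 14, 12, 20), (22, u, 23, 21, 34), (22, u, 23, 40, 10), (22, v, 27, 21, 34), (22, v, 27, 40, 10), (38, k, 30, 22, 4), (38, k, 30, 30, 33), (38, u, 8, 22, 4), (38, u, 8, 30, 33), (38, w, 10, 22, 4), (38, w, 10, 30, 33)}.
Keep only column(s) D, E, B: {(10, 22, 4), (10, 30, 33), (14, 12, 20), (23, 21, 34), (23, 40, 10), (27, 21, 34), (27, 40, 10), (30, 22, 4), (30, 30, 33), (8, 22, 4), (8, 30, 33)}
σ[D != 8]: keep tuples satisfying D != 8 → {(10, 22, 4), (10, 30, 33), (14, 12, 20), (23, 21, 34), (23, 40, 10), (27, 21, 34), (27, 40, 10), (30, 22, 4), (30, 30, 33)}
Keep only column(s) D, E: {(10, 22), (10, 30), (14, 12), (23, 21), (23, 40), (27, 21), (27, 40), (30, 22), (30, 30)}

{(10, 22), (10, 30), (14, 12), (23, 21), (23, 40), (27, 21), (27, 40), (30, 22), (30, 30)}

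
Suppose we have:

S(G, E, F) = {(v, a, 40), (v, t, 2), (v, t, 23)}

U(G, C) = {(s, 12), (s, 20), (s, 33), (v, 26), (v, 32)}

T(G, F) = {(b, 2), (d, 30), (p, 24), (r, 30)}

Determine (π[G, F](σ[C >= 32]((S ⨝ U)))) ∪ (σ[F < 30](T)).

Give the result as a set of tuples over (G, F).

{(b, 2), (p, 24), (v, 2), (v, 23), (v, 40)}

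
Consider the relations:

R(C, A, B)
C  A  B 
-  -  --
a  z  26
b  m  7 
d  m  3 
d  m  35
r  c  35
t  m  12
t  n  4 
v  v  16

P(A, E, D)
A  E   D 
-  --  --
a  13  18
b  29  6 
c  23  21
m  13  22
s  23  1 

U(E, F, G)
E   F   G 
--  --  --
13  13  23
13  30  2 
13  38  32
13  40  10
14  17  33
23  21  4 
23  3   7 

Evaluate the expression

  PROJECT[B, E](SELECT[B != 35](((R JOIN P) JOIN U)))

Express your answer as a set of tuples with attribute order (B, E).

R ⋈ P (natural join on A): {(b, m, 7, 13, 22), (d, m, 3, 13, 22), (d, m, 35, 13, 22), (r, c, 35, 23, 21), (t, m, 12, 13, 22)}
(R JOIN P) ⋈ U (natural join on E): {(b, m, 7, 13, 22, 13, 23), (b, m, 7, 13, 22, 30, 2), (b, m, 7, 13, 22, 38, 32), (b, m, 7, 13, 22, 40, 10), (d, m, 3, 13, 22, 13, 23), (d, m, 3, 13, 22, 30, 2), (d, m, 3, 13, 22, 38, 32), (d, m, 3, 13, 22, 40, 10), (d, m, 35, 13, 22, 13, 23), (d, m, 35, 13, 22, 30, 2), (d, m, 35, 13, 22, 38, 32), (d, m, 35, 13, 22, 40, 10), (r, c, 35, 23, 21, 21, 4), (r, c, 35, 23, 21, 3, 7), (t, m, 12, 13, 22, 13, 23), (t, m, 12, 13, 22, 30, 2), (t, m, 12, 13, 22, 38, 32), (t, m, 12, 13, 22, 40, 10)}
Apply σ_{B != 35}; surviving tuples: {(b, m, 7, 13, 22, 13, 23), (b, m, 7, 13, 22, 30, 2), (b, m, 7, 13, 22, 38, 32), (b, m, 7, 13, 22, 40, 10), (d, m, 3, 13, 22, 13, 23), (d, m, 3, 13, 22, 30, 2), (d, m, 3, 13, 22, 38, 32), (d, m, 3, 13, 22, 40, 10), (t, m, 12, 13, 22, 13, 23), (t, m, 12, 13, 22, 30, 2), (t, m, 12, 13, 22, 38, 32), (t, m, 12, 13, 22, 40, 10)}
Projecting to B, E (9 duplicate(s) eliminated): {(12, 13), (3, 13), (7, 13)}

{(12, 13), (3, 13), (7, 13)}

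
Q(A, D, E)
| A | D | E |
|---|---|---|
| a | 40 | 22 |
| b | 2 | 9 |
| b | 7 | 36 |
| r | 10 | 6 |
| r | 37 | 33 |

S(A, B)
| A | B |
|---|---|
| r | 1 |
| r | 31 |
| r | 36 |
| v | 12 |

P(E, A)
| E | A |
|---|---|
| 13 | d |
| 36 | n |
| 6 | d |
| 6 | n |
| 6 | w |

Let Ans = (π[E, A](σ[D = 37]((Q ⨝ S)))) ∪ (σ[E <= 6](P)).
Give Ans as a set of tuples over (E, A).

{(33, r), (6, d), (6, n), (6, w)}

Q ⋈ S (natural join on A): {(r, 10, 6, 1), (r, 10, 6, 31), (r, 10, 6, 36), (r, 37, 33, 1), (r, 37, 33, 31), (r, 37, 33, 36)}
Selection D = 37: {(r, 37, 33, 1), (r, 37, 33, 31), (r, 37, 33, 36)}
Keep only column(s) E, A (2 duplicate(s) eliminated): {(33, r)}
Selection E <= 6: {(6, d), (6, n), (6, w)}
Set union of the two operands is {(33, r), (6, d), (6, n), (6, w)}.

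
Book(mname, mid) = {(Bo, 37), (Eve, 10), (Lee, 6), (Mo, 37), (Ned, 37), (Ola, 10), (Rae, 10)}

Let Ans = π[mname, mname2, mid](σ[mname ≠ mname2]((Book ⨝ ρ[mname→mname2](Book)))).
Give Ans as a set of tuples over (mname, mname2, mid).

ρ[mname→mname2]: schema becomes (mname2, mid); tuples unchanged.
Joining Book and ρ[mname→mname2](Book) on mid yields {(Bo, 37, Bo), (Bo, 37, Mo), (Bo, 37, Ned), (Eve, 10, Eve), (Eve, 10, Ola), (Eve, 10, Rae), (Lee, 6, Lee), (Mo, 37, Bo), (Mo, 37, Mo), (Mo, 37, Ned), (Ned, 37, Bo), (Ned, 37, Mo), (Ned, 37, Ned), (Ola, 10, Eve), (Ola, 10, Ola), (Ola, 10, Rae), (Rae, 10, Eve), (Rae, 10, Ola), (Rae, 10, Rae)}.
σ[mname ≠ mname2]: keep tuples satisfying mname ≠ mname2 → {(Bo, 37, Mo), (Bo, 37, Ned), (Eve, 10, Ola), (Eve, 10, Rae), (Mo, 37, Bo), (Mo, 37, Ned), (Ned, 37, Bo), (Ned, 37, Mo), (Ola, 10, Eve), (Ola, 10, Rae), (Rae, 10, Eve), (Rae, 10, Ola)}
Keep only column(s) mname, mname2, mid: {(Bo, Mo, 37), (Bo, Ned, 37), (Eve, Ola, 10), (Eve, Rae, 10), (Mo, Bo, 37), (Mo, Ned, 37), (Ned, Bo, 37), (Ned, Mo, 37), (Ola, Eve, 10), (Ola, Rae, 10), (Rae, Eve, 10), (Rae, Ola, 10)}

{(Bo, Mo, 37), (Bo, Ned, 37), (Eve, Ola, 10), (Eve, Rae, 10), (Mo, Bo, 37), (Mo, Ned, 37), (Ned, Bo, 37), (Ned, Mo, 37), (Ola, Eve, 10), (Ola, Rae, 10), (Rae, Eve, 10), (Rae, Ola, 10)}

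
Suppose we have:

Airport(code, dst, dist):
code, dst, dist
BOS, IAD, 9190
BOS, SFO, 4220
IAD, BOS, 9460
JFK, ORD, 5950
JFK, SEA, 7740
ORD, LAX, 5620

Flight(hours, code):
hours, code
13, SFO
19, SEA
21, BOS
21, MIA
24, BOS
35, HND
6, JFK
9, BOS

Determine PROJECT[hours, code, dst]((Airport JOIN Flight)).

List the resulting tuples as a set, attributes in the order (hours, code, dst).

{(21, BOS, IAD), (21, BOS, SFO), (24, BOS, IAD), (24, BOS, SFO), (6, JFK, ORD), (6, JFK, SEA), (9, BOS, IAD), (9, BOS, SFO)}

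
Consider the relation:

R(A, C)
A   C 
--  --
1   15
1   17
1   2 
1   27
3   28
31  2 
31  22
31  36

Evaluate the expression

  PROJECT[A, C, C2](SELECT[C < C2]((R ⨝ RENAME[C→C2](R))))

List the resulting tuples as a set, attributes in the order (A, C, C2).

ρ[C→C2]: schema becomes (A, C2); tuples unchanged.
Natural join on A: {(1, 15, 15), (1, 15, 17), (1, 15, 2), (1, 15, 27), (1, 17, 15), (1, 17, 17), (1, 17, 2), (1, 17, 27), (1, 2, 15), (1, 2, 17), (1, 2, 2), (1, 2, 27), (1, 27, 15), (1, 27, 17), (1, 27, 2), (1, 27, 27), (3, 28, 28), (31, 2, 2), (31, 2, 22), (31, 2, 36), (31, 22, 2), (31, 22, 22), (31, 22, 36), (31, 36, 2), (31, 36, 22), (31, 36, 36)}
Selection C < C2: {(1, 15, 17), (1, 15, 27), (1, 17, 27), (1, 2, 15), (1, 2, 17), (1, 2, 27), (31, 2, 22), (31, 2, 36), (31, 22, 36)}
Keep only column(s) A, C, C2: {(1, 15, 17), (1, 15, 27), (1, 17, 27), (1, 2, 15), (1, 2, 17), (1, 2, 27), (31, 2, 22), (31, 2, 36), (31, 22, 36)}

{(1, 15, 17), (1, 15, 27), (1, 17, 27), (1, 2, 15), (1, 2, 17), (1, 2, 27), (31, 2, 22), (31, 2, 36), (31, 22, 36)}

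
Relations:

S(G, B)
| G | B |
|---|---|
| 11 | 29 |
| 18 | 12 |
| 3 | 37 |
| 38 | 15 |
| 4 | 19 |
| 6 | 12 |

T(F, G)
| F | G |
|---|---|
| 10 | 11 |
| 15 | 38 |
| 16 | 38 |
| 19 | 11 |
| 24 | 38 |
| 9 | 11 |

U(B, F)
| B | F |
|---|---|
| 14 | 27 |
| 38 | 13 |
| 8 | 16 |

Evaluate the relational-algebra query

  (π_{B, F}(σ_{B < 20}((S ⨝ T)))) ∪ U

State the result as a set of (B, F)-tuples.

{(14, 27), (15, 15), (15, 16), (15, 24), (38, 13), (8, 16)}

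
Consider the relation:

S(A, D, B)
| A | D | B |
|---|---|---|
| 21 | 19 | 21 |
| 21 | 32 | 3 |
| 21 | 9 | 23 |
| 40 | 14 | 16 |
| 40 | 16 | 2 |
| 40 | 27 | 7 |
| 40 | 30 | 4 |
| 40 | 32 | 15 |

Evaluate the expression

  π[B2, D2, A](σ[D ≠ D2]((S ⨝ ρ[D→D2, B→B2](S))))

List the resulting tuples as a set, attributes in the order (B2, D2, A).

{(15, 32, 40), (16, 14, 40), (2, 16, 40), (21, 19, 21), (23, 9, 21), (3, 32, 21), (4, 30, 40), (7, 27, 40)}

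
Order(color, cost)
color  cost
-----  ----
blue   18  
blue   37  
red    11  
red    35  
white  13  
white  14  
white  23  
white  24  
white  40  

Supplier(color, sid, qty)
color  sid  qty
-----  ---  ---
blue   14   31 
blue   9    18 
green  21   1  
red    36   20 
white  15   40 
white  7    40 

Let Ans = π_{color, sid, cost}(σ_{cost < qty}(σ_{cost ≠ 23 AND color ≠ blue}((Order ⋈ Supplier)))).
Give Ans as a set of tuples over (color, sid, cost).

Natural join on color: {(blue, 18, 14, 31), (blue, 18, 9, 18), (blue, 37, 14, 31), (blue, 37, 9, 18), (red, 11, 36, 20), (red, 35, 36, 20), (white, 13, 15, 40), (white, 13, 7, 40), (white, 14, 15, 40), (white, 14, 7, 40), (white, 23, 15, 40), (white, 23, 7, 40), (white, 24, 15, 40), (white, 24, 7, 40), (white, 40, 15, 40), (white, 40, 7, 40)}
Apply σ_{cost ≠ 23 AND color ≠ blue}; surviving tuples: {(red, 11, 36, 20), (red, 35, 36, 20), (white, 13, 15, 40), (white, 13, 7, 40), (white, 14, 15, 40), (white, 14, 7, 40), (white, 24, 15, 40), (white, 24, 7, 40), (white, 40, 15, 40), (white, 40, 7, 40)}
Apply σ_{cost < qty}; surviving tuples: {(red, 11, 36, 20), (white, 13, 15, 40), (white, 13, 7, 40), (white, 14, 15, 40), (white, 14, 7, 40), (white, 24, 15, 40), (white, 24, 7, 40)}
Keep only column(s) color, sid, cost: {(red, 36, 11), (white, 15, 13), (white, 15, 14), (white, 15, 24), (white, 7, 13), (white, 7, 14), (white, 7, 24)}

{(red, 36, 11), (white, 15, 13), (white, 15, 14), (white, 15, 24), (white, 7, 13), (white, 7, 14), (white, 7, 24)}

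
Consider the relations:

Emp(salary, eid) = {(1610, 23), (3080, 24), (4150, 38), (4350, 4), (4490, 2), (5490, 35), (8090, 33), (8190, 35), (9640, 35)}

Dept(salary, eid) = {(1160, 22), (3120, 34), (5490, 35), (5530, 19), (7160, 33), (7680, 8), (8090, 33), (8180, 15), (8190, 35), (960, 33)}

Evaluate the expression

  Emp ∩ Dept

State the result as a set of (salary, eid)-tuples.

{(5490, 35), (8090, 33), (8190, 35)}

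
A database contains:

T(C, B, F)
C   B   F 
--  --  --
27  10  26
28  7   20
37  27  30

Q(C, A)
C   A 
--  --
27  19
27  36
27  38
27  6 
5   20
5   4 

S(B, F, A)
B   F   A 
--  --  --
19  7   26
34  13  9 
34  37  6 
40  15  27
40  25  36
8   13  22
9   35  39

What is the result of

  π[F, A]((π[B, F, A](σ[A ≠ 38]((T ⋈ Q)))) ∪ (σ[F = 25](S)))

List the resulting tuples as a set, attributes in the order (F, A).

T ⋈ Q (natural join on C): {(27, 10, 26, 19), (27, 10, 26, 36), (27, 10, 26, 38), (27, 10, 26, 6)}
Apply σ_{A ≠ 38}; surviving tuples: {(27, 10, 26, 19), (27, 10, 26, 36), (27, 10, 26, 6)}
Projecting to B, F, A: {(10, 26, 19), (10, 26, 36), (10, 26, 6)}
Apply σ_{F = 25}; surviving tuples: {(40, 25, 36)}
Taking the union: {(10, 26, 19), (10, 26, 36), (10, 26, 6), (40, 25, 36)}
Projecting to F, A: {(25, 36), (26, 19), (26, 36), (26, 6)}

{(25, 36), (26, 19), (26, 36), (26, 6)}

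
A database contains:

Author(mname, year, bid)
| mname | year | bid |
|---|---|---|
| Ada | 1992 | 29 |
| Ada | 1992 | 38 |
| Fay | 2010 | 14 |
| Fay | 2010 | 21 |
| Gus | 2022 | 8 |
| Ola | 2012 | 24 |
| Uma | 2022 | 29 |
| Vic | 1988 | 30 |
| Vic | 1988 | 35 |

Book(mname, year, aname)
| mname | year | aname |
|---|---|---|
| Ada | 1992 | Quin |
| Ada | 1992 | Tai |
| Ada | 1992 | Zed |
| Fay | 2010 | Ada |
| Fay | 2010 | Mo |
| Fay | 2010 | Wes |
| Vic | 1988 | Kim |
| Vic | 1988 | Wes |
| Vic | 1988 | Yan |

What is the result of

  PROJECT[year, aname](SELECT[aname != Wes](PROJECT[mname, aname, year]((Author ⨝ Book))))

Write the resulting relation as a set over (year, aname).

Joining Author and Book on mname, year yields {(Ada, 1992, 29, Quin), (Ada, 1992, 29, Tai), (Ada, 1992, 29, Zed), (Ada, 1992, 38, Quin), (Ada, 1992, 38, Tai), (Ada, 1992, 38, Zed), (Fay, 2010, 14, Ada), (Fay, 2010, 14, Mo), (Fay, 2010, 14, Wes), (Fay, 2010, 21, Ada), (Fay, 2010, 21, Mo), (Fay, 2010, 21, Wes), (Vic, 1988, 30, Kim), (Vic, 1988, 30, Wes), (Vic, 1988, 30, Yan), (Vic, 1988, 35, Kim), (Vic, 1988, 35, Wes), (Vic, 1988, 35, Yan)}.
Keep only column(s) mname, aname, year (9 duplicate(s) eliminated): {(Ada, Quin, 1992), (Ada, Tai, 1992), (Ada, Zed, 1992), (Fay, Ada, 2010), (Fay, Mo, 2010), (Fay, Wes, 2010), (Vic, Kim, 1988), (Vic, Wes, 1988), (Vic, Yan, 1988)}
σ[aname != Wes]: keep tuples satisfying aname != Wes → {(Ada, Quin, 1992), (Ada, Tai, 1992), (Ada, Zed, 1992), (Fay, Ada, 2010), (Fay, Mo, 2010), (Vic, Kim, 1988), (Vic, Yan, 1988)}
Keep only column(s) year, aname: {(1988, Kim), (1988, Yan), (1992, Quin), (1992, Tai), (1992, Zed), (2010, Ada), (2010, Mo)}

{(1988, Kim), (1988, Yan), (1992, Quin), (1992, Tai), (1992, Zed), (2010, Ada), (2010, Mo)}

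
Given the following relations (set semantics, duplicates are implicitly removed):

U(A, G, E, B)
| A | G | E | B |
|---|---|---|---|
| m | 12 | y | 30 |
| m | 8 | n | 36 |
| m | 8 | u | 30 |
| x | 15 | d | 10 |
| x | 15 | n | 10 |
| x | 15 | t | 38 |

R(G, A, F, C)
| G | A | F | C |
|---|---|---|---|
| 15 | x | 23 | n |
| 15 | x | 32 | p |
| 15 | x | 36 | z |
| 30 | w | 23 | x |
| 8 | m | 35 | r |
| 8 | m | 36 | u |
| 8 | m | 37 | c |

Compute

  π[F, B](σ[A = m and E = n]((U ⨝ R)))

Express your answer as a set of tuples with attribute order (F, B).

{(35, 36), (36, 36), (37, 36)}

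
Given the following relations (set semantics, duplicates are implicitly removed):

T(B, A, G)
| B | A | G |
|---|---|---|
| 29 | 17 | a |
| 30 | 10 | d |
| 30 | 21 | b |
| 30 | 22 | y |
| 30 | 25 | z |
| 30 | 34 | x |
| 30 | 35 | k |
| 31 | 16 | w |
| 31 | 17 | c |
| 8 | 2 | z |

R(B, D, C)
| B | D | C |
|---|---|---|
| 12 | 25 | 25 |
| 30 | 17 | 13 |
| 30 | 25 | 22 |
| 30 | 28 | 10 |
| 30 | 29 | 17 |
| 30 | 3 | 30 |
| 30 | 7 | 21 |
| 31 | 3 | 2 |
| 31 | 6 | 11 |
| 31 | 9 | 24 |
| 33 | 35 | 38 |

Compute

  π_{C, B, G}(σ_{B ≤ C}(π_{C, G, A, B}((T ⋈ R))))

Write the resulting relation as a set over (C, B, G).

Natural join on B: {(30, 10, d, 17, 13), (30, 10, d, 25, 22), (30, 10, d, 28, 10), (30, 10, d, 29, 17), (30, 10, d, 3, 30), (30, 10, d, 7, 21), (30, 21, b, 17, 13), (30, 21, b, 25, 22), (30, 21, b, 28, 10), (30, 21, b, 29, 17), (30, 21, b, 3, 30), (30, 21, b, 7, 21), (30, 22, y, 17, 13), (30, 22, y, 25, 22), (30, 22, y, 28, 10), (30, 22, y, 29, 17), (30, 22, y, 3, 30), (30, 22, y, 7, 21), (30, 25, z, 17, 13), (30, 25, z, 25, 22), (30, 25, z, 28, 10), (30, 25, z, 29, 17), (30, 25, z, 3, 30), (30, 25, z, 7, 21), (30, 34, x, 17, 13), (30, 34, x, 25, 22), (30, 34, x, 28, 10), (30, 34, x, 29, 17), (30, 34, x, 3, 30), (30, 34, x, 7, 21), (30, 35, k, 17, 13), (30, 35, k, 25, 22), (30, 35, k, 28, 10), (30, 35, k, 29, 17), (30, 35, k, 3, 30), (30, 35, k, 7, 21), (31, 16, w, 3, 2), (31, 16, w, 6, 11), (31, 16, w, 9, 24), (31, 17, c, 3, 2), (31, 17, c, 6, 11), (31, 17, c, 9, 24)}
π[C, G, A, B]: project onto (C, G, A, B) → {(10, b, 21, 30), (10, d, 10, 30), (10, k, 35, 30), (10, x, 34, 30), (10, y, 22, 30), (10, z, 25, 30), (11, c, 17, 31), (11, w, 16, 31), (13, b, 21, 30), (13, d, 10, 30), (13, k, 35, 30), (13, x, 34, 30), (13, y, 22, 30), (13, z, 25, 30), (17, b, 21, 30), (17, d, 10, 30), (17, k, 35, 30), (17, x, 34, 30), (17, y, 22, 30), (17, z, 25, 30), (2, c, 17, 31), (2, w, 16, 31), (21, b, 21, 30), (21, d, 10, 30), (21, k, 35, 30), (21, x, 34, 30), (21, y, 22, 30), (21, z, 25, 30), (22, b, 21, 30), (22, d, 10, 30), (22, k, 35, 30), (22, x, 34, 30), (22, y, 22, 30), (22, z, 25, 30), (24, c, 17, 31), (24, w, 16, 31), (30, b, 21, 30), (30, d, 10, 30), (30, k, 35, 30), (30, x, 34, 30), (30, y, 22, 30), (30, z, 25, 30)}
Filtering on B ≤ C leaves {(30, b, 21, 30), (30, d, 10, 30), (30, k, 35, 30), (30, x, 34, 30), (30, y, 22, 30), (30, z, 25, 30)}.
π[C, B, G]: project onto (C, B, G) → {(30, 30, b), (30, 30, d), (30, 30, k), (30, 30, x), (30, 30, y), (30, 30, z)}

{(30, 30, b), (30, 30, d), (30, 30, k), (30, 30, x), (30, 30, y), (30, 30, z)}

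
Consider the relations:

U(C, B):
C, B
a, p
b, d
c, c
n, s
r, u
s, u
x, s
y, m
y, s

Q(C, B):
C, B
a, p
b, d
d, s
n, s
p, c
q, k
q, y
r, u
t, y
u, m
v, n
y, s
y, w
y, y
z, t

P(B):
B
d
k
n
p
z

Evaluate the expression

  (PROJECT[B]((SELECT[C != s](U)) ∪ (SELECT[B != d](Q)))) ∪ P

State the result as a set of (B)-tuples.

{c, d, k, m, n, p, s, t, u, w, y, z}

Selection C != s: {(a, p), (b, d), (c, c), (n, s), (r, u), (x, s), (y, m), (y, s)}
Selection B != d: {(a, p), (d, s), (n, s), (p, c), (q, k), (q, y), (r, u), (t, y), (u, m), (v, n), (y, s), (y, w), (y, y), (z, t)}
Set union of the two operands is {(a, p), (b, d), (c, c), (d, s), (n, s), (p, c), (q, k), (q, y), (r, u), (t, y), (u, m), (v, n), (x, s), (y, m), (y, s), (y, w), (y, y), (z, t)}.
π[B]: project onto (B) (7 duplicate(s) eliminated) → {c, d, k, m, n, p, s, t, u, w, y}
Set union of the two operands is {c, d, k, m, n, p, s, t, u, w, y, z}.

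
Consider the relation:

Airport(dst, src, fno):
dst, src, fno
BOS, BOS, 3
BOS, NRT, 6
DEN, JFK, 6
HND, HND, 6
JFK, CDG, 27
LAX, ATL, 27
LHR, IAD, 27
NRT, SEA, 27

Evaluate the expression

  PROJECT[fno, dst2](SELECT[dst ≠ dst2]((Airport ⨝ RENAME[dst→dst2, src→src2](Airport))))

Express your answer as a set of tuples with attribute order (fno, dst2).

ρ[dst→dst2, src→src2]: schema becomes (dst2, src2, fno); tuples unchanged.
Joining Airport and RENAME[dst→dst2, src→src2](Airport) on fno yields {(BOS, BOS, 3, BOS, BOS), (BOS, NRT, 6, BOS, NRT), (BOS, NRT, 6, DEN, JFK), (BOS, NRT, 6, HND, HND), (DEN, JFK, 6, BOS, NRT), (DEN, JFK, 6, DEN, JFK), (DEN, JFK, 6, HND, HND), (HND, HND, 6, BOS, NRT), (HND, HND, 6, DEN, JFK), (HND, HND, 6, HND, HND), (JFK, CDG, 27, JFK, CDG), (JFK, CDG, 27, LAX, ATL), (JFK, CDG, 27, LHR, IAD), (JFK, CDG, 27, NRT, SEA), (LAX, ATL, 27, JFK, CDG), (LAX, ATL, 27, LAX, ATL), (LAX, ATL, 27, LHR, IAD), (LAX, ATL, 27, NRT, SEA), (LHR, IAD, 27, JFK, CDG), (LHR, IAD, 27, LAX, ATL), (LHR, IAD, 27, LHR, IAD), (LHR, IAD, 27, NRT, SEA), (NRT, SEA, 27, JFK, CDG), (NRT, SEA, 27, LAX, ATL), (NRT, SEA, 27, LHR, IAD), (NRT, SEA, 27, NRT, SEA)}.
Apply σ_{dst ≠ dst2}; surviving tuples: {(BOS, NRT, 6, DEN, JFK), (BOS, NRT, 6, HND, HND), (DEN, JFK, 6, BOS, NRT), (DEN, JFK, 6, HND, HND), (HND, HND, 6, BOS, NRT), (HND, HND, 6, DEN, JFK), (JFK, CDG, 27, LAX, ATL), (JFK, CDG, 27, LHR, IAD), (JFK, CDG, 27, NRT, SEA), (LAX, ATL, 27, JFK, CDG), (LAX, ATL, 27, LHR, IAD), (LAX, ATL, 27, NRT, SEA), (LHR, IAD, 27, JFK, CDG), (LHR, IAD, 27, LAX, ATL), (LHR, IAD, 27, NRT, SEA), (NRT, SEA, 27, JFK, CDG), (NRT, SEA, 27, LAX, ATL), (NRT, SEA, 27, LHR, IAD)}
Projecting to fno, dst2 (11 duplicate(s) eliminated): {(27, JFK), (27, LAX), (27, LHR), (27, NRT), (6, BOS), (6, DEN), (6, HND)}

{(27, JFK), (27, LAX), (27, LHR), (27, NRT), (6, BOS), (6, DEN), (6, HND)}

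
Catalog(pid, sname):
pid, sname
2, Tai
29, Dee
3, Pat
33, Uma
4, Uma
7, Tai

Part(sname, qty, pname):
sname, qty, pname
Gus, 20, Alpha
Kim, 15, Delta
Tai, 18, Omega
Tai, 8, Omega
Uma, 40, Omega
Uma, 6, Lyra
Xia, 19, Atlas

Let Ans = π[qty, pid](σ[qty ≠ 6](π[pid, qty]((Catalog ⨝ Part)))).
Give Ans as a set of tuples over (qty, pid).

{(18, 2), (18, 7), (40, 33), (40, 4), (8, 2), (8, 7)}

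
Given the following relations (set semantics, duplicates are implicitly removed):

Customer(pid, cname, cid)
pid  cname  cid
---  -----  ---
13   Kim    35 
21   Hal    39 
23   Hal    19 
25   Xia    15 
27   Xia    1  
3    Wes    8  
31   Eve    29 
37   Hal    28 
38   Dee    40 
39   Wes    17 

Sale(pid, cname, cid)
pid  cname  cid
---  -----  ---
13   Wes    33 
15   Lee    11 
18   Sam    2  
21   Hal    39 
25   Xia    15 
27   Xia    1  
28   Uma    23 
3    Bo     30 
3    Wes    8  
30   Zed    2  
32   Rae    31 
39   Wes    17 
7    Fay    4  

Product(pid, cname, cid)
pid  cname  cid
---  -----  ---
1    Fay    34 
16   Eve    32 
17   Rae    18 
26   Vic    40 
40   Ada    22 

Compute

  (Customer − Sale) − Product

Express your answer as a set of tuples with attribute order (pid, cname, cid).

Set difference of the two operands is {(13, Kim, 35), (23, Hal, 19), (31, Eve, 29), (37, Hal, 28), (38, Dee, 40)}.
Set difference of the two operands is {(13, Kim, 35), (23, Hal, 19), (31, Eve, 29), (37, Hal, 28), (38, Dee, 40)}.

{(13, Kim, 35), (23, Hal, 19), (31, Eve, 29), (37, Hal, 28), (38, Dee, 40)}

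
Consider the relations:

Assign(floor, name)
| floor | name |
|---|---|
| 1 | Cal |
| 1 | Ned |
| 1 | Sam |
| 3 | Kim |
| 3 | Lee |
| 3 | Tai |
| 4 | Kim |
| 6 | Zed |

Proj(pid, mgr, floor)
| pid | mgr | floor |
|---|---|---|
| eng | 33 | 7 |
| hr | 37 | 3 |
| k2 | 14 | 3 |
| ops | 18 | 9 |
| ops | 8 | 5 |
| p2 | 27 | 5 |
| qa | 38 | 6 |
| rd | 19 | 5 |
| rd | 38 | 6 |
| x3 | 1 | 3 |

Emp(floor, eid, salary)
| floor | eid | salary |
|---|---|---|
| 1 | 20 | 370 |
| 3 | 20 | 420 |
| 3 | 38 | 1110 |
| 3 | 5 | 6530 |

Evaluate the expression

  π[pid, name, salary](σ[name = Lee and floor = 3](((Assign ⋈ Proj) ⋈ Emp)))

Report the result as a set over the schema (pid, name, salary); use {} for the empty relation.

Assign ⋈ Proj (natural join on floor): {(3, Kim, hr, 37), (3, Kim, k2, 14), (3, Kim, x3, 1), (3, Lee, hr, 37), (3, Lee, k2, 14), (3, Lee, x3, 1), (3, Tai, hr, 37), (3, Tai, k2, 14), (3, Tai, x3, 1), (6, Zed, qa, 38), (6, Zed, rd, 38)}
(Assign ⋈ Proj) ⋈ Emp (natural join on floor): {(3, Kim, hr, 37, 20, 420), (3, Kim, hr, 37, 38, 1110), (3, Kim, hr, 37, 5, 6530), (3, Kim, k2, 14, 20, 420), (3, Kim, k2, 14, 38, 1110), (3, Kim, k2, 14, 5, 6530), (3, Kim, x3, 1, 20, 420), (3, Kim, x3, 1, 38, 1110), (3, Kim, x3, 1, 5, 6530), (3, Lee, hr, 37, 20, 420), (3, Lee, hr, 37, 38, 1110), (3, Lee, hr, 37, 5, 6530), (3, Lee, k2, 14, 20, 420), (3, Lee, k2, 14, 38, 1110), (3, Lee, k2, 14, 5, 6530), (3, Lee, x3, 1, 20, 420), (3, Lee, x3, 1, 38, 1110), (3, Lee, x3, 1, 5, 6530), (3, Tai, hr, 37, 20, 420), (3, Tai, hr, 37, 38, 1110), (3, Tai, hr, 37, 5, 6530), (3, Tai, k2, 14, 20, 420), (3, Tai, k2, 14, 38, 1110), (3, Tai, k2, 14, 5, 6530), (3, Tai, x3, 1, 20, 420), (3, Tai, x3, 1, 38, 1110), (3, Tai, x3, 1, 5, 6530)}
Selection name = Lee and floor = 3: {(3, Lee, hr, 37, 20, 420), (3, Lee, hr, 37, 38, 1110), (3, Lee, hr, 37, 5, 6530), (3, Lee, k2, 14, 20, 420), (3, Lee, k2, 14, 38, 1110), (3, Lee, k2, 14, 5, 6530), (3, Lee, x3, 1, 20, 420), (3, Lee, x3, 1, 38, 1110), (3, Lee, x3, 1, 5, 6530)}
Projecting to pid, name, salary: {(hr, Lee, 1110), (hr, Lee, 420), (hr, Lee, 6530), (k2, Lee, 1110), (k2, Lee, 420), (k2, Lee, 6530), (x3, Lee, 1110), (x3, Lee, 420), (x3, Lee, 6530)}

{(hr, Lee, 1110), (hr, Lee, 420), (hr, Lee, 6530), (k2, Lee, 1110), (k2, Lee, 420), (k2, Lee, 6530), (x3, Lee, 1110), (x3, Lee, 420), (x3, Lee, 6530)}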